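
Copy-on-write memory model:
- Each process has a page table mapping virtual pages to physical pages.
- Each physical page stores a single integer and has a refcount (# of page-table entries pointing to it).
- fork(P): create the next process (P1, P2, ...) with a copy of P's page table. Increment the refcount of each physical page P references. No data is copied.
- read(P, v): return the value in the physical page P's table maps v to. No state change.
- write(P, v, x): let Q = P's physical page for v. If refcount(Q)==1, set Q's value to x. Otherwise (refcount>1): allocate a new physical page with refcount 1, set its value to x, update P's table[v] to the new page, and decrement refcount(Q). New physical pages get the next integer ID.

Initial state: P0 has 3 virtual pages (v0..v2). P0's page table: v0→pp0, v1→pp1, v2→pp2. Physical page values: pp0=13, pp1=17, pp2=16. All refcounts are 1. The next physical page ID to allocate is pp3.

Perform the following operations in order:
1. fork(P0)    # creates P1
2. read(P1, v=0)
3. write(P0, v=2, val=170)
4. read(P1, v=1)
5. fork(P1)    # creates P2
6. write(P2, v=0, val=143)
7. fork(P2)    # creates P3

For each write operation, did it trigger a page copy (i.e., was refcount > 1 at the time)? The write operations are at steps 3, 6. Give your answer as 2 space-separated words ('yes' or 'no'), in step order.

Op 1: fork(P0) -> P1. 3 ppages; refcounts: pp0:2 pp1:2 pp2:2
Op 2: read(P1, v0) -> 13. No state change.
Op 3: write(P0, v2, 170). refcount(pp2)=2>1 -> COPY to pp3. 4 ppages; refcounts: pp0:2 pp1:2 pp2:1 pp3:1
Op 4: read(P1, v1) -> 17. No state change.
Op 5: fork(P1) -> P2. 4 ppages; refcounts: pp0:3 pp1:3 pp2:2 pp3:1
Op 6: write(P2, v0, 143). refcount(pp0)=3>1 -> COPY to pp4. 5 ppages; refcounts: pp0:2 pp1:3 pp2:2 pp3:1 pp4:1
Op 7: fork(P2) -> P3. 5 ppages; refcounts: pp0:2 pp1:4 pp2:3 pp3:1 pp4:2

yes yes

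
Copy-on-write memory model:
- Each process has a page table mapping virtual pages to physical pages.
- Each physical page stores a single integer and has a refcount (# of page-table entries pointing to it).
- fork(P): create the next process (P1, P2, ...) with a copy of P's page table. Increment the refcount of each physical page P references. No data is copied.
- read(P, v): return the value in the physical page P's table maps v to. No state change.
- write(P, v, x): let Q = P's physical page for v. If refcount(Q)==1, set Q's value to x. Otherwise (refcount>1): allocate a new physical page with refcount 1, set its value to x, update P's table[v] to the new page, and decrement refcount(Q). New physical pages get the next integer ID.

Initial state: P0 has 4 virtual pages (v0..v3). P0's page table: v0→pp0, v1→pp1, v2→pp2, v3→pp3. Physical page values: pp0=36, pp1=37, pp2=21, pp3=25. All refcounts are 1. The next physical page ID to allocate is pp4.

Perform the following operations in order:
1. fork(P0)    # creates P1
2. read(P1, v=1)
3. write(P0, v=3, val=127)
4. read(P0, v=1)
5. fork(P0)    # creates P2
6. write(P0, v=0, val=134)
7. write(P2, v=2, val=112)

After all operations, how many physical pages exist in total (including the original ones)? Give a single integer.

Answer: 7

Derivation:
Op 1: fork(P0) -> P1. 4 ppages; refcounts: pp0:2 pp1:2 pp2:2 pp3:2
Op 2: read(P1, v1) -> 37. No state change.
Op 3: write(P0, v3, 127). refcount(pp3)=2>1 -> COPY to pp4. 5 ppages; refcounts: pp0:2 pp1:2 pp2:2 pp3:1 pp4:1
Op 4: read(P0, v1) -> 37. No state change.
Op 5: fork(P0) -> P2. 5 ppages; refcounts: pp0:3 pp1:3 pp2:3 pp3:1 pp4:2
Op 6: write(P0, v0, 134). refcount(pp0)=3>1 -> COPY to pp5. 6 ppages; refcounts: pp0:2 pp1:3 pp2:3 pp3:1 pp4:2 pp5:1
Op 7: write(P2, v2, 112). refcount(pp2)=3>1 -> COPY to pp6. 7 ppages; refcounts: pp0:2 pp1:3 pp2:2 pp3:1 pp4:2 pp5:1 pp6:1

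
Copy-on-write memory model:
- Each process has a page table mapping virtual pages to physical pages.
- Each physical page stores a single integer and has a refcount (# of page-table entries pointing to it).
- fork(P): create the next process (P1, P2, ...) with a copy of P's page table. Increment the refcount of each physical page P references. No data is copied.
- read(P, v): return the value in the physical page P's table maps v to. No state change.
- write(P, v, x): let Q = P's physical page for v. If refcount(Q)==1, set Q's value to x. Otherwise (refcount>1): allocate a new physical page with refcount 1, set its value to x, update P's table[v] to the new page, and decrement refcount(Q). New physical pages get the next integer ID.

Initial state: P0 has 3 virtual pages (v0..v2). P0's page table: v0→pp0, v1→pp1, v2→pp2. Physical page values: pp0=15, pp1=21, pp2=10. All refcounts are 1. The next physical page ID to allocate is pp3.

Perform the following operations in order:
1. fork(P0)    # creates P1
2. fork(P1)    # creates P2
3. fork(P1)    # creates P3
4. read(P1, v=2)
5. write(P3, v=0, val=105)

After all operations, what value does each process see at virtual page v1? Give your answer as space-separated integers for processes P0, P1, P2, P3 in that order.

Op 1: fork(P0) -> P1. 3 ppages; refcounts: pp0:2 pp1:2 pp2:2
Op 2: fork(P1) -> P2. 3 ppages; refcounts: pp0:3 pp1:3 pp2:3
Op 3: fork(P1) -> P3. 3 ppages; refcounts: pp0:4 pp1:4 pp2:4
Op 4: read(P1, v2) -> 10. No state change.
Op 5: write(P3, v0, 105). refcount(pp0)=4>1 -> COPY to pp3. 4 ppages; refcounts: pp0:3 pp1:4 pp2:4 pp3:1
P0: v1 -> pp1 = 21
P1: v1 -> pp1 = 21
P2: v1 -> pp1 = 21
P3: v1 -> pp1 = 21

Answer: 21 21 21 21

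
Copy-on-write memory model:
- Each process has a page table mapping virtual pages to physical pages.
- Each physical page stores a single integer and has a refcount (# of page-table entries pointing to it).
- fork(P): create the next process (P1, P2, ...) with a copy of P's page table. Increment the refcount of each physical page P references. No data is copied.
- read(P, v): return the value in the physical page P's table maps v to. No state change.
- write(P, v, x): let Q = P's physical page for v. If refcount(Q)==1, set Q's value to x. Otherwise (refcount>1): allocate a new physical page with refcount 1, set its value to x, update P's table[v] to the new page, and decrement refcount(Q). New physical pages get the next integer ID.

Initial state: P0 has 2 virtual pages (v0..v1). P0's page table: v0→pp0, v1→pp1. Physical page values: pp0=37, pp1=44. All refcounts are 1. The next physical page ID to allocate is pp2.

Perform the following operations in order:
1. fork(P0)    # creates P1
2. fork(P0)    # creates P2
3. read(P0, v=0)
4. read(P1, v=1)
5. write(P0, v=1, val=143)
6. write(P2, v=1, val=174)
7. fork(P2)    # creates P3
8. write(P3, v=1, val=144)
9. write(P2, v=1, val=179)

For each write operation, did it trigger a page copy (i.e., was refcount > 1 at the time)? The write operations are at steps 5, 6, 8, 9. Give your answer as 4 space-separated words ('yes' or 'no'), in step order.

Op 1: fork(P0) -> P1. 2 ppages; refcounts: pp0:2 pp1:2
Op 2: fork(P0) -> P2. 2 ppages; refcounts: pp0:3 pp1:3
Op 3: read(P0, v0) -> 37. No state change.
Op 4: read(P1, v1) -> 44. No state change.
Op 5: write(P0, v1, 143). refcount(pp1)=3>1 -> COPY to pp2. 3 ppages; refcounts: pp0:3 pp1:2 pp2:1
Op 6: write(P2, v1, 174). refcount(pp1)=2>1 -> COPY to pp3. 4 ppages; refcounts: pp0:3 pp1:1 pp2:1 pp3:1
Op 7: fork(P2) -> P3. 4 ppages; refcounts: pp0:4 pp1:1 pp2:1 pp3:2
Op 8: write(P3, v1, 144). refcount(pp3)=2>1 -> COPY to pp4. 5 ppages; refcounts: pp0:4 pp1:1 pp2:1 pp3:1 pp4:1
Op 9: write(P2, v1, 179). refcount(pp3)=1 -> write in place. 5 ppages; refcounts: pp0:4 pp1:1 pp2:1 pp3:1 pp4:1

yes yes yes no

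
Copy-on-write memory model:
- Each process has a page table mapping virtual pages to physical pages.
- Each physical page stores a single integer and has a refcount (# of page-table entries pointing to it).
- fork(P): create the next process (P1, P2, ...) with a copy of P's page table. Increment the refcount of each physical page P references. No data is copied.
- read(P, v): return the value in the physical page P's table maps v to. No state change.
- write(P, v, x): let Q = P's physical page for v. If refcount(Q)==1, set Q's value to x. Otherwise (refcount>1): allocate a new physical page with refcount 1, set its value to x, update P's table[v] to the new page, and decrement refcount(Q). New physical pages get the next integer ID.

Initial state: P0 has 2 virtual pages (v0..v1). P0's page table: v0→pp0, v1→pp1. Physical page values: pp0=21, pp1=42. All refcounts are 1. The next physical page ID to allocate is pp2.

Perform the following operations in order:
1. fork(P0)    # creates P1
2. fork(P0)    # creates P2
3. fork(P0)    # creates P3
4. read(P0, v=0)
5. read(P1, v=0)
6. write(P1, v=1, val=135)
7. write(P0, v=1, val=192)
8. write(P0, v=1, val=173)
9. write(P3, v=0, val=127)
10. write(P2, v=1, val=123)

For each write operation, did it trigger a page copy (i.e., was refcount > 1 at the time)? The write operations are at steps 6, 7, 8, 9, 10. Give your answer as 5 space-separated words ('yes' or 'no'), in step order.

Op 1: fork(P0) -> P1. 2 ppages; refcounts: pp0:2 pp1:2
Op 2: fork(P0) -> P2. 2 ppages; refcounts: pp0:3 pp1:3
Op 3: fork(P0) -> P3. 2 ppages; refcounts: pp0:4 pp1:4
Op 4: read(P0, v0) -> 21. No state change.
Op 5: read(P1, v0) -> 21. No state change.
Op 6: write(P1, v1, 135). refcount(pp1)=4>1 -> COPY to pp2. 3 ppages; refcounts: pp0:4 pp1:3 pp2:1
Op 7: write(P0, v1, 192). refcount(pp1)=3>1 -> COPY to pp3. 4 ppages; refcounts: pp0:4 pp1:2 pp2:1 pp3:1
Op 8: write(P0, v1, 173). refcount(pp3)=1 -> write in place. 4 ppages; refcounts: pp0:4 pp1:2 pp2:1 pp3:1
Op 9: write(P3, v0, 127). refcount(pp0)=4>1 -> COPY to pp4. 5 ppages; refcounts: pp0:3 pp1:2 pp2:1 pp3:1 pp4:1
Op 10: write(P2, v1, 123). refcount(pp1)=2>1 -> COPY to pp5. 6 ppages; refcounts: pp0:3 pp1:1 pp2:1 pp3:1 pp4:1 pp5:1

yes yes no yes yes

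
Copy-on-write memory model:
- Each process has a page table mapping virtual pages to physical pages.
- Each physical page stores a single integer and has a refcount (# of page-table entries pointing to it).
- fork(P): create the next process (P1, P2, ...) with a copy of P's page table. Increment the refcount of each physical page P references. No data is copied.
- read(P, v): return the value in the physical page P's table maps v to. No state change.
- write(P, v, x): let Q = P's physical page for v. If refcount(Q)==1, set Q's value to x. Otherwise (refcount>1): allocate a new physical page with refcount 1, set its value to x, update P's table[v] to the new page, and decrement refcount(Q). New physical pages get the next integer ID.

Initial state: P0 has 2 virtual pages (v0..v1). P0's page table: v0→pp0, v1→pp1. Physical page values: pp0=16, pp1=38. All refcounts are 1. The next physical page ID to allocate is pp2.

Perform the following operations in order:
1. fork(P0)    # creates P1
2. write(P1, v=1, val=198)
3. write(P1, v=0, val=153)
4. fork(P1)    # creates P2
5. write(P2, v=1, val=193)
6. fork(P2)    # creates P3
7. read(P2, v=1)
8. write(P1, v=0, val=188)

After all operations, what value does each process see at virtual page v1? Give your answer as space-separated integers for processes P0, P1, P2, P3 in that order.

Op 1: fork(P0) -> P1. 2 ppages; refcounts: pp0:2 pp1:2
Op 2: write(P1, v1, 198). refcount(pp1)=2>1 -> COPY to pp2. 3 ppages; refcounts: pp0:2 pp1:1 pp2:1
Op 3: write(P1, v0, 153). refcount(pp0)=2>1 -> COPY to pp3. 4 ppages; refcounts: pp0:1 pp1:1 pp2:1 pp3:1
Op 4: fork(P1) -> P2. 4 ppages; refcounts: pp0:1 pp1:1 pp2:2 pp3:2
Op 5: write(P2, v1, 193). refcount(pp2)=2>1 -> COPY to pp4. 5 ppages; refcounts: pp0:1 pp1:1 pp2:1 pp3:2 pp4:1
Op 6: fork(P2) -> P3. 5 ppages; refcounts: pp0:1 pp1:1 pp2:1 pp3:3 pp4:2
Op 7: read(P2, v1) -> 193. No state change.
Op 8: write(P1, v0, 188). refcount(pp3)=3>1 -> COPY to pp5. 6 ppages; refcounts: pp0:1 pp1:1 pp2:1 pp3:2 pp4:2 pp5:1
P0: v1 -> pp1 = 38
P1: v1 -> pp2 = 198
P2: v1 -> pp4 = 193
P3: v1 -> pp4 = 193

Answer: 38 198 193 193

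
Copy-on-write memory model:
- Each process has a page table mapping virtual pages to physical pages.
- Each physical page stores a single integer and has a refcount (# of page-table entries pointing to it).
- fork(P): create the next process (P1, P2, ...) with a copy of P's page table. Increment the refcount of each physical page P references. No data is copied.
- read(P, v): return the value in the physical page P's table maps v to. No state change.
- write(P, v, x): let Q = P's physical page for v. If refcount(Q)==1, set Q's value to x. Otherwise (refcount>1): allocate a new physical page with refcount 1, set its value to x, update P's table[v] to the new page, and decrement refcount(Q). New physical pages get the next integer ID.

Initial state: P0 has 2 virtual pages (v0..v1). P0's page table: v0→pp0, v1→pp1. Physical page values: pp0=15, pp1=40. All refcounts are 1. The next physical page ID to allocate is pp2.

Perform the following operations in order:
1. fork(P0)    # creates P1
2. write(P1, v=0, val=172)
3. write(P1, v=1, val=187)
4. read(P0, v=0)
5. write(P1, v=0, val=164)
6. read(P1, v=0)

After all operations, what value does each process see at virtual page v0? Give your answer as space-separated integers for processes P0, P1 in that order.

Answer: 15 164

Derivation:
Op 1: fork(P0) -> P1. 2 ppages; refcounts: pp0:2 pp1:2
Op 2: write(P1, v0, 172). refcount(pp0)=2>1 -> COPY to pp2. 3 ppages; refcounts: pp0:1 pp1:2 pp2:1
Op 3: write(P1, v1, 187). refcount(pp1)=2>1 -> COPY to pp3. 4 ppages; refcounts: pp0:1 pp1:1 pp2:1 pp3:1
Op 4: read(P0, v0) -> 15. No state change.
Op 5: write(P1, v0, 164). refcount(pp2)=1 -> write in place. 4 ppages; refcounts: pp0:1 pp1:1 pp2:1 pp3:1
Op 6: read(P1, v0) -> 164. No state change.
P0: v0 -> pp0 = 15
P1: v0 -> pp2 = 164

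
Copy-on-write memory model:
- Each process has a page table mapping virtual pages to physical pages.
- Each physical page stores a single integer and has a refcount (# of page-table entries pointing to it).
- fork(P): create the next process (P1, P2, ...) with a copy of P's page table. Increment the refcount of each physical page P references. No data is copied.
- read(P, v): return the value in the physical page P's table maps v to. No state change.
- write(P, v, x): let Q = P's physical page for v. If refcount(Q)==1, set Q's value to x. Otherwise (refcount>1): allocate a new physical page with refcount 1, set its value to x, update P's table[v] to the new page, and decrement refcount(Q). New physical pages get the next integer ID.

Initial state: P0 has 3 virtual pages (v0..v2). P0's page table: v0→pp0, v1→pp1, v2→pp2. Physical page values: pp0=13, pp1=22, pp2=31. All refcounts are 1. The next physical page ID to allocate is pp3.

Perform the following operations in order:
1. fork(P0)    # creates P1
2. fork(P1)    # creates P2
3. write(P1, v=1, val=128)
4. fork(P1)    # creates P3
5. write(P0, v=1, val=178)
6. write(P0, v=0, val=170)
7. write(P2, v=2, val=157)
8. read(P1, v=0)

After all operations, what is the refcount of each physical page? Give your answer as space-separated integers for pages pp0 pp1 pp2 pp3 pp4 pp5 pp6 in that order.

Answer: 3 1 3 2 1 1 1

Derivation:
Op 1: fork(P0) -> P1. 3 ppages; refcounts: pp0:2 pp1:2 pp2:2
Op 2: fork(P1) -> P2. 3 ppages; refcounts: pp0:3 pp1:3 pp2:3
Op 3: write(P1, v1, 128). refcount(pp1)=3>1 -> COPY to pp3. 4 ppages; refcounts: pp0:3 pp1:2 pp2:3 pp3:1
Op 4: fork(P1) -> P3. 4 ppages; refcounts: pp0:4 pp1:2 pp2:4 pp3:2
Op 5: write(P0, v1, 178). refcount(pp1)=2>1 -> COPY to pp4. 5 ppages; refcounts: pp0:4 pp1:1 pp2:4 pp3:2 pp4:1
Op 6: write(P0, v0, 170). refcount(pp0)=4>1 -> COPY to pp5. 6 ppages; refcounts: pp0:3 pp1:1 pp2:4 pp3:2 pp4:1 pp5:1
Op 7: write(P2, v2, 157). refcount(pp2)=4>1 -> COPY to pp6. 7 ppages; refcounts: pp0:3 pp1:1 pp2:3 pp3:2 pp4:1 pp5:1 pp6:1
Op 8: read(P1, v0) -> 13. No state change.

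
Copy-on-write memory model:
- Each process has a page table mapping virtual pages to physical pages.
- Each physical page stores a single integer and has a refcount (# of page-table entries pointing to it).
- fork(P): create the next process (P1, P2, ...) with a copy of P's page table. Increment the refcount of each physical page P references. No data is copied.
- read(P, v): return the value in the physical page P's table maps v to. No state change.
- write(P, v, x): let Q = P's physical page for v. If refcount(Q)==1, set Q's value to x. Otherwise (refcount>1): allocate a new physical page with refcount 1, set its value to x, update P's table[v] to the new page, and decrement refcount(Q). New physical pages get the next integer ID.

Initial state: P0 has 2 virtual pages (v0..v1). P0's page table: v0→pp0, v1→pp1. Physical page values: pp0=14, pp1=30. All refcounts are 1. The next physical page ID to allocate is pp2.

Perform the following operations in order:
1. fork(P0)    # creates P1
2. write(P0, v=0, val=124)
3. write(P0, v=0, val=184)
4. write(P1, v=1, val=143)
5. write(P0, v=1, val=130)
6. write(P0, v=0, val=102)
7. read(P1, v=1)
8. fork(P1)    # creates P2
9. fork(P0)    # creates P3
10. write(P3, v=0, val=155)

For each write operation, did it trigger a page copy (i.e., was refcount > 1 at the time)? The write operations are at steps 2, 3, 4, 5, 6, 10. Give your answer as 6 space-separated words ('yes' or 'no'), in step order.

Op 1: fork(P0) -> P1. 2 ppages; refcounts: pp0:2 pp1:2
Op 2: write(P0, v0, 124). refcount(pp0)=2>1 -> COPY to pp2. 3 ppages; refcounts: pp0:1 pp1:2 pp2:1
Op 3: write(P0, v0, 184). refcount(pp2)=1 -> write in place. 3 ppages; refcounts: pp0:1 pp1:2 pp2:1
Op 4: write(P1, v1, 143). refcount(pp1)=2>1 -> COPY to pp3. 4 ppages; refcounts: pp0:1 pp1:1 pp2:1 pp3:1
Op 5: write(P0, v1, 130). refcount(pp1)=1 -> write in place. 4 ppages; refcounts: pp0:1 pp1:1 pp2:1 pp3:1
Op 6: write(P0, v0, 102). refcount(pp2)=1 -> write in place. 4 ppages; refcounts: pp0:1 pp1:1 pp2:1 pp3:1
Op 7: read(P1, v1) -> 143. No state change.
Op 8: fork(P1) -> P2. 4 ppages; refcounts: pp0:2 pp1:1 pp2:1 pp3:2
Op 9: fork(P0) -> P3. 4 ppages; refcounts: pp0:2 pp1:2 pp2:2 pp3:2
Op 10: write(P3, v0, 155). refcount(pp2)=2>1 -> COPY to pp4. 5 ppages; refcounts: pp0:2 pp1:2 pp2:1 pp3:2 pp4:1

yes no yes no no yes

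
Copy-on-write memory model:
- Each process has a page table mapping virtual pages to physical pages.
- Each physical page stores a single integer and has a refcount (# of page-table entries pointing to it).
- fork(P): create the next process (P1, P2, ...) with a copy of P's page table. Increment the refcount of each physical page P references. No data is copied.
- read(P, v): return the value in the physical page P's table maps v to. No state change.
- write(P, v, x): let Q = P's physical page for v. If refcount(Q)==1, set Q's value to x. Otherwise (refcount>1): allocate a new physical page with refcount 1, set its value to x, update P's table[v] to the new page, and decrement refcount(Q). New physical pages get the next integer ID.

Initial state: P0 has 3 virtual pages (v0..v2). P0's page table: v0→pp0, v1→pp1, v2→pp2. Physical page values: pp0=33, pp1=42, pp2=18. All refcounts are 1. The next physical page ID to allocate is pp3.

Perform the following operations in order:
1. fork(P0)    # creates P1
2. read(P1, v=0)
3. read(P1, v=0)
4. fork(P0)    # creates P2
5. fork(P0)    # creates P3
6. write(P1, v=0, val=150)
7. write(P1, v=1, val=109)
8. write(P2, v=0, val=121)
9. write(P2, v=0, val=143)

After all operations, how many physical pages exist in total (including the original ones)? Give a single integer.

Op 1: fork(P0) -> P1. 3 ppages; refcounts: pp0:2 pp1:2 pp2:2
Op 2: read(P1, v0) -> 33. No state change.
Op 3: read(P1, v0) -> 33. No state change.
Op 4: fork(P0) -> P2. 3 ppages; refcounts: pp0:3 pp1:3 pp2:3
Op 5: fork(P0) -> P3. 3 ppages; refcounts: pp0:4 pp1:4 pp2:4
Op 6: write(P1, v0, 150). refcount(pp0)=4>1 -> COPY to pp3. 4 ppages; refcounts: pp0:3 pp1:4 pp2:4 pp3:1
Op 7: write(P1, v1, 109). refcount(pp1)=4>1 -> COPY to pp4. 5 ppages; refcounts: pp0:3 pp1:3 pp2:4 pp3:1 pp4:1
Op 8: write(P2, v0, 121). refcount(pp0)=3>1 -> COPY to pp5. 6 ppages; refcounts: pp0:2 pp1:3 pp2:4 pp3:1 pp4:1 pp5:1
Op 9: write(P2, v0, 143). refcount(pp5)=1 -> write in place. 6 ppages; refcounts: pp0:2 pp1:3 pp2:4 pp3:1 pp4:1 pp5:1

Answer: 6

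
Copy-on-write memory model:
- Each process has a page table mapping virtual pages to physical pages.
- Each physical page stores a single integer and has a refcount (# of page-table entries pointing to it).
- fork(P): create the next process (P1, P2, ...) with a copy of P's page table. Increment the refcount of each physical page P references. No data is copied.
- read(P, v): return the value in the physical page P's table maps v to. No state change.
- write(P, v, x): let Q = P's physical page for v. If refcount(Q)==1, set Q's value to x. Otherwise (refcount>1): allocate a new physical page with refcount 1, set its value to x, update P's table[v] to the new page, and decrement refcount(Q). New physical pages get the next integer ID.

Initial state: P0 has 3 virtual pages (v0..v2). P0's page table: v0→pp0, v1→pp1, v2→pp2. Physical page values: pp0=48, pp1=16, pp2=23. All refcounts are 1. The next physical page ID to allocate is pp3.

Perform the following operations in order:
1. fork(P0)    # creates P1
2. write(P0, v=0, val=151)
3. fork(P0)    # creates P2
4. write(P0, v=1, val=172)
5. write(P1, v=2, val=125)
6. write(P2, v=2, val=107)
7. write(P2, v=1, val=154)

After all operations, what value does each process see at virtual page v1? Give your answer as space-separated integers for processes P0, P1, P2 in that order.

Answer: 172 16 154

Derivation:
Op 1: fork(P0) -> P1. 3 ppages; refcounts: pp0:2 pp1:2 pp2:2
Op 2: write(P0, v0, 151). refcount(pp0)=2>1 -> COPY to pp3. 4 ppages; refcounts: pp0:1 pp1:2 pp2:2 pp3:1
Op 3: fork(P0) -> P2. 4 ppages; refcounts: pp0:1 pp1:3 pp2:3 pp3:2
Op 4: write(P0, v1, 172). refcount(pp1)=3>1 -> COPY to pp4. 5 ppages; refcounts: pp0:1 pp1:2 pp2:3 pp3:2 pp4:1
Op 5: write(P1, v2, 125). refcount(pp2)=3>1 -> COPY to pp5. 6 ppages; refcounts: pp0:1 pp1:2 pp2:2 pp3:2 pp4:1 pp5:1
Op 6: write(P2, v2, 107). refcount(pp2)=2>1 -> COPY to pp6. 7 ppages; refcounts: pp0:1 pp1:2 pp2:1 pp3:2 pp4:1 pp5:1 pp6:1
Op 7: write(P2, v1, 154). refcount(pp1)=2>1 -> COPY to pp7. 8 ppages; refcounts: pp0:1 pp1:1 pp2:1 pp3:2 pp4:1 pp5:1 pp6:1 pp7:1
P0: v1 -> pp4 = 172
P1: v1 -> pp1 = 16
P2: v1 -> pp7 = 154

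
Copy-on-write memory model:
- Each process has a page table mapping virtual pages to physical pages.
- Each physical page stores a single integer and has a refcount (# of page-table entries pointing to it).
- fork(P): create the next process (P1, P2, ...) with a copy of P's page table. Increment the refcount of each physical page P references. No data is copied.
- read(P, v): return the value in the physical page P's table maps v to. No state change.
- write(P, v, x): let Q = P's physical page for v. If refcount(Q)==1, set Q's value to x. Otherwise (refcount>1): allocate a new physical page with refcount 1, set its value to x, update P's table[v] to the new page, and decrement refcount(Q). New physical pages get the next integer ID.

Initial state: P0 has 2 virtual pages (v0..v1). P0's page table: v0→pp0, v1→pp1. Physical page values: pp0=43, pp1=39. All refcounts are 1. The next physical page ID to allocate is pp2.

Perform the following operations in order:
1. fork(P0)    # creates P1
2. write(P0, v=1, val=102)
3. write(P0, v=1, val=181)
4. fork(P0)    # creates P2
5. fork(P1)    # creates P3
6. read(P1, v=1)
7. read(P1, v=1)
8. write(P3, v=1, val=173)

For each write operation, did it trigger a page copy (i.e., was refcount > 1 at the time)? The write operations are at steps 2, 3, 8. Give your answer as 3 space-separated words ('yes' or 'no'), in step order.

Op 1: fork(P0) -> P1. 2 ppages; refcounts: pp0:2 pp1:2
Op 2: write(P0, v1, 102). refcount(pp1)=2>1 -> COPY to pp2. 3 ppages; refcounts: pp0:2 pp1:1 pp2:1
Op 3: write(P0, v1, 181). refcount(pp2)=1 -> write in place. 3 ppages; refcounts: pp0:2 pp1:1 pp2:1
Op 4: fork(P0) -> P2. 3 ppages; refcounts: pp0:3 pp1:1 pp2:2
Op 5: fork(P1) -> P3. 3 ppages; refcounts: pp0:4 pp1:2 pp2:2
Op 6: read(P1, v1) -> 39. No state change.
Op 7: read(P1, v1) -> 39. No state change.
Op 8: write(P3, v1, 173). refcount(pp1)=2>1 -> COPY to pp3. 4 ppages; refcounts: pp0:4 pp1:1 pp2:2 pp3:1

yes no yes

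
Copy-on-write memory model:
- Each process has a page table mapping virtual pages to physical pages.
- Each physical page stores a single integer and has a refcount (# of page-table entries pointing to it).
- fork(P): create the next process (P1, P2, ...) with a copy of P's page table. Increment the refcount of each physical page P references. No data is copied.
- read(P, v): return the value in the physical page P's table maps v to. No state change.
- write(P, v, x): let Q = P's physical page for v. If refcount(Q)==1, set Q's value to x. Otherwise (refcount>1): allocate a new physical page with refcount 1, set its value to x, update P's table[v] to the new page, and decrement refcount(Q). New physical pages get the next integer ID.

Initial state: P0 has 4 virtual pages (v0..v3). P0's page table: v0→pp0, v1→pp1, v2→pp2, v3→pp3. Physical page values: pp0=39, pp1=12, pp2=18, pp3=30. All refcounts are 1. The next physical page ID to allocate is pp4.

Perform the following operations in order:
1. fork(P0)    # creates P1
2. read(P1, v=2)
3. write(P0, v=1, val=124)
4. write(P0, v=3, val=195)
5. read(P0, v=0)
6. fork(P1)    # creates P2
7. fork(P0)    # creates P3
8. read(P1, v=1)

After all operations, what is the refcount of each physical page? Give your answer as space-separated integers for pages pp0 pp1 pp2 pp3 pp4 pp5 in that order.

Op 1: fork(P0) -> P1. 4 ppages; refcounts: pp0:2 pp1:2 pp2:2 pp3:2
Op 2: read(P1, v2) -> 18. No state change.
Op 3: write(P0, v1, 124). refcount(pp1)=2>1 -> COPY to pp4. 5 ppages; refcounts: pp0:2 pp1:1 pp2:2 pp3:2 pp4:1
Op 4: write(P0, v3, 195). refcount(pp3)=2>1 -> COPY to pp5. 6 ppages; refcounts: pp0:2 pp1:1 pp2:2 pp3:1 pp4:1 pp5:1
Op 5: read(P0, v0) -> 39. No state change.
Op 6: fork(P1) -> P2. 6 ppages; refcounts: pp0:3 pp1:2 pp2:3 pp3:2 pp4:1 pp5:1
Op 7: fork(P0) -> P3. 6 ppages; refcounts: pp0:4 pp1:2 pp2:4 pp3:2 pp4:2 pp5:2
Op 8: read(P1, v1) -> 12. No state change.

Answer: 4 2 4 2 2 2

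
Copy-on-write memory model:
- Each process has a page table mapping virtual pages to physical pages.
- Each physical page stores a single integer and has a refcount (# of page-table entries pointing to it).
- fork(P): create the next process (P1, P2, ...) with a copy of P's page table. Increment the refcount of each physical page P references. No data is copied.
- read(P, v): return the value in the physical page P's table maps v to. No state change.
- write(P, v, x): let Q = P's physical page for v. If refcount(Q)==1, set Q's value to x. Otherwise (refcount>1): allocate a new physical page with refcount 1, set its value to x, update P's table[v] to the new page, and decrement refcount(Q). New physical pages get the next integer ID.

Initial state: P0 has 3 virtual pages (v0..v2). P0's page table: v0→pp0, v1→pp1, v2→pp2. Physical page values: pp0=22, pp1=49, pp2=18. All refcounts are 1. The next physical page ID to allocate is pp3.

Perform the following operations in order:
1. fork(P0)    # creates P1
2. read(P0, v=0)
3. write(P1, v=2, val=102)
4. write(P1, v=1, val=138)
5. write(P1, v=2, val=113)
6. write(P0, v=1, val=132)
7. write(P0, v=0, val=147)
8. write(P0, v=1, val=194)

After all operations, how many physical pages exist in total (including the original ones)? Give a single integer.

Op 1: fork(P0) -> P1. 3 ppages; refcounts: pp0:2 pp1:2 pp2:2
Op 2: read(P0, v0) -> 22. No state change.
Op 3: write(P1, v2, 102). refcount(pp2)=2>1 -> COPY to pp3. 4 ppages; refcounts: pp0:2 pp1:2 pp2:1 pp3:1
Op 4: write(P1, v1, 138). refcount(pp1)=2>1 -> COPY to pp4. 5 ppages; refcounts: pp0:2 pp1:1 pp2:1 pp3:1 pp4:1
Op 5: write(P1, v2, 113). refcount(pp3)=1 -> write in place. 5 ppages; refcounts: pp0:2 pp1:1 pp2:1 pp3:1 pp4:1
Op 6: write(P0, v1, 132). refcount(pp1)=1 -> write in place. 5 ppages; refcounts: pp0:2 pp1:1 pp2:1 pp3:1 pp4:1
Op 7: write(P0, v0, 147). refcount(pp0)=2>1 -> COPY to pp5. 6 ppages; refcounts: pp0:1 pp1:1 pp2:1 pp3:1 pp4:1 pp5:1
Op 8: write(P0, v1, 194). refcount(pp1)=1 -> write in place. 6 ppages; refcounts: pp0:1 pp1:1 pp2:1 pp3:1 pp4:1 pp5:1

Answer: 6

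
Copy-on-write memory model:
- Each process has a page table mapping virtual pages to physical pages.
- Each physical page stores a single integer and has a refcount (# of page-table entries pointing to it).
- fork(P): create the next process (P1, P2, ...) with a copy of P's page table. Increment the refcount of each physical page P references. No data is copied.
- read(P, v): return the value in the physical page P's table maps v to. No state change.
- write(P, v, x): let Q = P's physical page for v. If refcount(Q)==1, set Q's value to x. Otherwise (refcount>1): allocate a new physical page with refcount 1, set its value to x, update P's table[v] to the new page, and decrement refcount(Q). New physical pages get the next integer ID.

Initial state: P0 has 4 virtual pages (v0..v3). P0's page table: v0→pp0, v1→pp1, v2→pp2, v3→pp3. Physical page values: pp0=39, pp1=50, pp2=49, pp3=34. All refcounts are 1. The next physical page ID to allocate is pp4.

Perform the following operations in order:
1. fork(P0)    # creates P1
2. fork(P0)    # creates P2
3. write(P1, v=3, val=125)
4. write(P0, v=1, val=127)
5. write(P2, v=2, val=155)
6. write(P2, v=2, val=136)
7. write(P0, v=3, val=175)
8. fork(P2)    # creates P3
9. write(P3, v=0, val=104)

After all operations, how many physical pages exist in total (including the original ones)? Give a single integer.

Answer: 9

Derivation:
Op 1: fork(P0) -> P1. 4 ppages; refcounts: pp0:2 pp1:2 pp2:2 pp3:2
Op 2: fork(P0) -> P2. 4 ppages; refcounts: pp0:3 pp1:3 pp2:3 pp3:3
Op 3: write(P1, v3, 125). refcount(pp3)=3>1 -> COPY to pp4. 5 ppages; refcounts: pp0:3 pp1:3 pp2:3 pp3:2 pp4:1
Op 4: write(P0, v1, 127). refcount(pp1)=3>1 -> COPY to pp5. 6 ppages; refcounts: pp0:3 pp1:2 pp2:3 pp3:2 pp4:1 pp5:1
Op 5: write(P2, v2, 155). refcount(pp2)=3>1 -> COPY to pp6. 7 ppages; refcounts: pp0:3 pp1:2 pp2:2 pp3:2 pp4:1 pp5:1 pp6:1
Op 6: write(P2, v2, 136). refcount(pp6)=1 -> write in place. 7 ppages; refcounts: pp0:3 pp1:2 pp2:2 pp3:2 pp4:1 pp5:1 pp6:1
Op 7: write(P0, v3, 175). refcount(pp3)=2>1 -> COPY to pp7. 8 ppages; refcounts: pp0:3 pp1:2 pp2:2 pp3:1 pp4:1 pp5:1 pp6:1 pp7:1
Op 8: fork(P2) -> P3. 8 ppages; refcounts: pp0:4 pp1:3 pp2:2 pp3:2 pp4:1 pp5:1 pp6:2 pp7:1
Op 9: write(P3, v0, 104). refcount(pp0)=4>1 -> COPY to pp8. 9 ppages; refcounts: pp0:3 pp1:3 pp2:2 pp3:2 pp4:1 pp5:1 pp6:2 pp7:1 pp8:1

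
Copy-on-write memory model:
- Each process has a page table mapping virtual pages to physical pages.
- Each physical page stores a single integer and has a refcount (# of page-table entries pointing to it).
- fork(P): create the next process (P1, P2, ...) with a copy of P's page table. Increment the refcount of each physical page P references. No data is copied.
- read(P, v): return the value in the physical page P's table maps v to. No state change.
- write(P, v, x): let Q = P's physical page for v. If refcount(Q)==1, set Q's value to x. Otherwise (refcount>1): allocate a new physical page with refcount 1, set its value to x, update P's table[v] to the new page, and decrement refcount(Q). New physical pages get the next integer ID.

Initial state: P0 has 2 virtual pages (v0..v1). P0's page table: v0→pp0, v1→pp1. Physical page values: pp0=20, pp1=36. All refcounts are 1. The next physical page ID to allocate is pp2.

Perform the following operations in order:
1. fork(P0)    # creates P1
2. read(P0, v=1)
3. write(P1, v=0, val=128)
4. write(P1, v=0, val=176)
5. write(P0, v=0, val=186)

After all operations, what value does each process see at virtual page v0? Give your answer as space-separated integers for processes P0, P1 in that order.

Op 1: fork(P0) -> P1. 2 ppages; refcounts: pp0:2 pp1:2
Op 2: read(P0, v1) -> 36. No state change.
Op 3: write(P1, v0, 128). refcount(pp0)=2>1 -> COPY to pp2. 3 ppages; refcounts: pp0:1 pp1:2 pp2:1
Op 4: write(P1, v0, 176). refcount(pp2)=1 -> write in place. 3 ppages; refcounts: pp0:1 pp1:2 pp2:1
Op 5: write(P0, v0, 186). refcount(pp0)=1 -> write in place. 3 ppages; refcounts: pp0:1 pp1:2 pp2:1
P0: v0 -> pp0 = 186
P1: v0 -> pp2 = 176

Answer: 186 176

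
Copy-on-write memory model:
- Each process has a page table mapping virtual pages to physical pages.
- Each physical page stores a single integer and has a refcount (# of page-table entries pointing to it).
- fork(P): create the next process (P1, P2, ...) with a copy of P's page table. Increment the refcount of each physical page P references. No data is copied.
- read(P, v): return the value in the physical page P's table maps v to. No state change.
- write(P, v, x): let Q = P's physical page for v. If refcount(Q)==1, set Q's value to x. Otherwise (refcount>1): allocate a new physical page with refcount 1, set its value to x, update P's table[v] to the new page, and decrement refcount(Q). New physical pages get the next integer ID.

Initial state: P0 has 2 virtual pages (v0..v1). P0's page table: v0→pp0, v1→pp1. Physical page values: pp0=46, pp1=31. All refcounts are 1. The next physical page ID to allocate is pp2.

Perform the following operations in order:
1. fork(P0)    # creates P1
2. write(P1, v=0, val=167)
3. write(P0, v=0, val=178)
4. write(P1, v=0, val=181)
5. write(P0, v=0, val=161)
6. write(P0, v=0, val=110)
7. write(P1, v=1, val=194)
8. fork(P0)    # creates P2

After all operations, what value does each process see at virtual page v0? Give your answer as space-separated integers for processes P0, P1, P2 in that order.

Op 1: fork(P0) -> P1. 2 ppages; refcounts: pp0:2 pp1:2
Op 2: write(P1, v0, 167). refcount(pp0)=2>1 -> COPY to pp2. 3 ppages; refcounts: pp0:1 pp1:2 pp2:1
Op 3: write(P0, v0, 178). refcount(pp0)=1 -> write in place. 3 ppages; refcounts: pp0:1 pp1:2 pp2:1
Op 4: write(P1, v0, 181). refcount(pp2)=1 -> write in place. 3 ppages; refcounts: pp0:1 pp1:2 pp2:1
Op 5: write(P0, v0, 161). refcount(pp0)=1 -> write in place. 3 ppages; refcounts: pp0:1 pp1:2 pp2:1
Op 6: write(P0, v0, 110). refcount(pp0)=1 -> write in place. 3 ppages; refcounts: pp0:1 pp1:2 pp2:1
Op 7: write(P1, v1, 194). refcount(pp1)=2>1 -> COPY to pp3. 4 ppages; refcounts: pp0:1 pp1:1 pp2:1 pp3:1
Op 8: fork(P0) -> P2. 4 ppages; refcounts: pp0:2 pp1:2 pp2:1 pp3:1
P0: v0 -> pp0 = 110
P1: v0 -> pp2 = 181
P2: v0 -> pp0 = 110

Answer: 110 181 110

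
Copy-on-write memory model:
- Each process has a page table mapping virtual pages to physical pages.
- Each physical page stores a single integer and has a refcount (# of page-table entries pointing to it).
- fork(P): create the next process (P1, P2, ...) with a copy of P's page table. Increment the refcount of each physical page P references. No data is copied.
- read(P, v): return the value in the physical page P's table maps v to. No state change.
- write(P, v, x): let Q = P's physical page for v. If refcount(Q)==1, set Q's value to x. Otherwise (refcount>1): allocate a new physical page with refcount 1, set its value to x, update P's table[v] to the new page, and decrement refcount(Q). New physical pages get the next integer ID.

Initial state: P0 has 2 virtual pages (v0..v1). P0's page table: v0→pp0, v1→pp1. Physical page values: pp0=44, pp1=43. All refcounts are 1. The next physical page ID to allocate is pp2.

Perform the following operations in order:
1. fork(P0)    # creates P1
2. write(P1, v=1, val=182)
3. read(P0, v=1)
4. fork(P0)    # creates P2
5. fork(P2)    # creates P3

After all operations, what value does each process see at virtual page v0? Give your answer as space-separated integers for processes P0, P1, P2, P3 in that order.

Answer: 44 44 44 44

Derivation:
Op 1: fork(P0) -> P1. 2 ppages; refcounts: pp0:2 pp1:2
Op 2: write(P1, v1, 182). refcount(pp1)=2>1 -> COPY to pp2. 3 ppages; refcounts: pp0:2 pp1:1 pp2:1
Op 3: read(P0, v1) -> 43. No state change.
Op 4: fork(P0) -> P2. 3 ppages; refcounts: pp0:3 pp1:2 pp2:1
Op 5: fork(P2) -> P3. 3 ppages; refcounts: pp0:4 pp1:3 pp2:1
P0: v0 -> pp0 = 44
P1: v0 -> pp0 = 44
P2: v0 -> pp0 = 44
P3: v0 -> pp0 = 44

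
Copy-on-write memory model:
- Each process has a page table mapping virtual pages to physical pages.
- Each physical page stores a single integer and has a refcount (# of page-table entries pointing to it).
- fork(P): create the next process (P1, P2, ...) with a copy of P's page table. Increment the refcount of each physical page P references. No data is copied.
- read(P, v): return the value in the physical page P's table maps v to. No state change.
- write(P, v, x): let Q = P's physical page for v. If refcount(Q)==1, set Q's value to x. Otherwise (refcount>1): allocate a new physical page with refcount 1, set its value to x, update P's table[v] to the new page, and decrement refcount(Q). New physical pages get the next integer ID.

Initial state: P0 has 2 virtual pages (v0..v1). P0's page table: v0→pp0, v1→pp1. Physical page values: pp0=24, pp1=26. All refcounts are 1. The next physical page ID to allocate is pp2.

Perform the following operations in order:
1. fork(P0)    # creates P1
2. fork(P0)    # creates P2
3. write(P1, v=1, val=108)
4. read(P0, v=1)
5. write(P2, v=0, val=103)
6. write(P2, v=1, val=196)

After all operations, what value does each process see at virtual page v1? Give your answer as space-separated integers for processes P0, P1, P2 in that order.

Answer: 26 108 196

Derivation:
Op 1: fork(P0) -> P1. 2 ppages; refcounts: pp0:2 pp1:2
Op 2: fork(P0) -> P2. 2 ppages; refcounts: pp0:3 pp1:3
Op 3: write(P1, v1, 108). refcount(pp1)=3>1 -> COPY to pp2. 3 ppages; refcounts: pp0:3 pp1:2 pp2:1
Op 4: read(P0, v1) -> 26. No state change.
Op 5: write(P2, v0, 103). refcount(pp0)=3>1 -> COPY to pp3. 4 ppages; refcounts: pp0:2 pp1:2 pp2:1 pp3:1
Op 6: write(P2, v1, 196). refcount(pp1)=2>1 -> COPY to pp4. 5 ppages; refcounts: pp0:2 pp1:1 pp2:1 pp3:1 pp4:1
P0: v1 -> pp1 = 26
P1: v1 -> pp2 = 108
P2: v1 -> pp4 = 196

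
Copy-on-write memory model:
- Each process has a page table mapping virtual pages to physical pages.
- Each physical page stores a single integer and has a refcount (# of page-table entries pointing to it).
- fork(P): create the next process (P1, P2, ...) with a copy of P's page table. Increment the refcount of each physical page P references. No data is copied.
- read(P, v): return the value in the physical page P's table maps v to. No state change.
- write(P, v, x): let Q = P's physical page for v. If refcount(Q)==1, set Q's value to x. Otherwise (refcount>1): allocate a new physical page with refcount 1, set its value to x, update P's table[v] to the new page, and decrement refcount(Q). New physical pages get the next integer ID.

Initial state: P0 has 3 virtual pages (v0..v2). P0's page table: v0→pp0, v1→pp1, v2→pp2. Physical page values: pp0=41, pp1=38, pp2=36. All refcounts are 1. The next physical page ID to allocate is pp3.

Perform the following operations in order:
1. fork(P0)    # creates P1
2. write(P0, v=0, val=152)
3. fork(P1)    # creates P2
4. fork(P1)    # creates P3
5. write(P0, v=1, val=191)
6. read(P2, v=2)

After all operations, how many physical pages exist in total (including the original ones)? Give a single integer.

Op 1: fork(P0) -> P1. 3 ppages; refcounts: pp0:2 pp1:2 pp2:2
Op 2: write(P0, v0, 152). refcount(pp0)=2>1 -> COPY to pp3. 4 ppages; refcounts: pp0:1 pp1:2 pp2:2 pp3:1
Op 3: fork(P1) -> P2. 4 ppages; refcounts: pp0:2 pp1:3 pp2:3 pp3:1
Op 4: fork(P1) -> P3. 4 ppages; refcounts: pp0:3 pp1:4 pp2:4 pp3:1
Op 5: write(P0, v1, 191). refcount(pp1)=4>1 -> COPY to pp4. 5 ppages; refcounts: pp0:3 pp1:3 pp2:4 pp3:1 pp4:1
Op 6: read(P2, v2) -> 36. No state change.

Answer: 5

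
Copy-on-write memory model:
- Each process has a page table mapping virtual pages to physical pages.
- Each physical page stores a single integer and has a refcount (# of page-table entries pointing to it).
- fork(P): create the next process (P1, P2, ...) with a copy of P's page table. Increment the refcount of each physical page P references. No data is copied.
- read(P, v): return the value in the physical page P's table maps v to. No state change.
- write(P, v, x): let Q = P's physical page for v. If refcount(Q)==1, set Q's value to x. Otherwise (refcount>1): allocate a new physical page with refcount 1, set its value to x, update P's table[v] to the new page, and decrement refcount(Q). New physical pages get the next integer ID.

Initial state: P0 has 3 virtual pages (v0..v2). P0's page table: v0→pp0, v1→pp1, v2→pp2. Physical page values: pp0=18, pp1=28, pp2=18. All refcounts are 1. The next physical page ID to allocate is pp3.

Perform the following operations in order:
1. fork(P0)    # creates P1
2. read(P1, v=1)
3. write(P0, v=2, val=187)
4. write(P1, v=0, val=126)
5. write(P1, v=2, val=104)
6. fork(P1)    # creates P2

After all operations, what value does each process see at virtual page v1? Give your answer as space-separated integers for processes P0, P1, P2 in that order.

Op 1: fork(P0) -> P1. 3 ppages; refcounts: pp0:2 pp1:2 pp2:2
Op 2: read(P1, v1) -> 28. No state change.
Op 3: write(P0, v2, 187). refcount(pp2)=2>1 -> COPY to pp3. 4 ppages; refcounts: pp0:2 pp1:2 pp2:1 pp3:1
Op 4: write(P1, v0, 126). refcount(pp0)=2>1 -> COPY to pp4. 5 ppages; refcounts: pp0:1 pp1:2 pp2:1 pp3:1 pp4:1
Op 5: write(P1, v2, 104). refcount(pp2)=1 -> write in place. 5 ppages; refcounts: pp0:1 pp1:2 pp2:1 pp3:1 pp4:1
Op 6: fork(P1) -> P2. 5 ppages; refcounts: pp0:1 pp1:3 pp2:2 pp3:1 pp4:2
P0: v1 -> pp1 = 28
P1: v1 -> pp1 = 28
P2: v1 -> pp1 = 28

Answer: 28 28 28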